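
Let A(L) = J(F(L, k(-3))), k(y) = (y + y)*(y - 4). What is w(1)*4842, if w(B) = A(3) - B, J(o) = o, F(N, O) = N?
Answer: 9684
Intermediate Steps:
k(y) = 2*y*(-4 + y) (k(y) = (2*y)*(-4 + y) = 2*y*(-4 + y))
A(L) = L
w(B) = 3 - B
w(1)*4842 = (3 - 1*1)*4842 = (3 - 1)*4842 = 2*4842 = 9684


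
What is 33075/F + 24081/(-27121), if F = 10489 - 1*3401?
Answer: 726340947/192233648 ≈ 3.7784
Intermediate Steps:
F = 7088 (F = 10489 - 3401 = 7088)
33075/F + 24081/(-27121) = 33075/7088 + 24081/(-27121) = 33075*(1/7088) + 24081*(-1/27121) = 33075/7088 - 24081/27121 = 726340947/192233648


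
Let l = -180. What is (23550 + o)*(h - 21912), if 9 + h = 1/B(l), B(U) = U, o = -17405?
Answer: -4849364849/36 ≈ -1.3470e+8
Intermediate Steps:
h = -1621/180 (h = -9 + 1/(-180) = -9 - 1/180 = -1621/180 ≈ -9.0056)
(23550 + o)*(h - 21912) = (23550 - 17405)*(-1621/180 - 21912) = 6145*(-3945781/180) = -4849364849/36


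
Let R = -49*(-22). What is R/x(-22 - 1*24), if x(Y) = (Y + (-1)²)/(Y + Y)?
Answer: 99176/45 ≈ 2203.9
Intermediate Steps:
R = 1078
x(Y) = (1 + Y)/(2*Y) (x(Y) = (Y + 1)/((2*Y)) = (1 + Y)*(1/(2*Y)) = (1 + Y)/(2*Y))
R/x(-22 - 1*24) = 1078/(((1 + (-22 - 1*24))/(2*(-22 - 1*24)))) = 1078/(((1 + (-22 - 24))/(2*(-22 - 24)))) = 1078/(((½)*(1 - 46)/(-46))) = 1078/(((½)*(-1/46)*(-45))) = 1078/(45/92) = 1078*(92/45) = 99176/45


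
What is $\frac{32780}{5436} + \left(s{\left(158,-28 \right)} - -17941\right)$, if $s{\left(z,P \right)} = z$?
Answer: $\frac{24604736}{1359} \approx 18105.0$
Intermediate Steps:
$\frac{32780}{5436} + \left(s{\left(158,-28 \right)} - -17941\right) = \frac{32780}{5436} + \left(158 - -17941\right) = 32780 \cdot \frac{1}{5436} + \left(158 + 17941\right) = \frac{8195}{1359} + 18099 = \frac{24604736}{1359}$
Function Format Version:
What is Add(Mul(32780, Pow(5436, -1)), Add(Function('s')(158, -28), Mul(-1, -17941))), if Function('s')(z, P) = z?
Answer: Rational(24604736, 1359) ≈ 18105.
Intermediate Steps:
Add(Mul(32780, Pow(5436, -1)), Add(Function('s')(158, -28), Mul(-1, -17941))) = Add(Mul(32780, Pow(5436, -1)), Add(158, Mul(-1, -17941))) = Add(Mul(32780, Rational(1, 5436)), Add(158, 17941)) = Add(Rational(8195, 1359), 18099) = Rational(24604736, 1359)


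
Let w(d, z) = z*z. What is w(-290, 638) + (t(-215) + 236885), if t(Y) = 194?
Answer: 644123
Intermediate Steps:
w(d, z) = z**2
w(-290, 638) + (t(-215) + 236885) = 638**2 + (194 + 236885) = 407044 + 237079 = 644123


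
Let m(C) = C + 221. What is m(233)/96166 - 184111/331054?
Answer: -8777459955/15918069482 ≈ -0.55141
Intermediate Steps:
m(C) = 221 + C
m(233)/96166 - 184111/331054 = (221 + 233)/96166 - 184111/331054 = 454*(1/96166) - 184111*1/331054 = 227/48083 - 184111/331054 = -8777459955/15918069482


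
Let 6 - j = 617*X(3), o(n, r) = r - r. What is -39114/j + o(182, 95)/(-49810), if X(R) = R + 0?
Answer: 106/5 ≈ 21.200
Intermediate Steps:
X(R) = R
o(n, r) = 0
j = -1845 (j = 6 - 617*3 = 6 - 1*1851 = 6 - 1851 = -1845)
-39114/j + o(182, 95)/(-49810) = -39114/(-1845) + 0/(-49810) = -39114*(-1/1845) + 0*(-1/49810) = 106/5 + 0 = 106/5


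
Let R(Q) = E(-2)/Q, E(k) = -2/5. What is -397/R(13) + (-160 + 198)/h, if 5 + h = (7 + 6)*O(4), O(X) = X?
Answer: 1212911/94 ≈ 12903.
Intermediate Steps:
E(k) = -2/5 (E(k) = -2*1/5 = -2/5)
h = 47 (h = -5 + (7 + 6)*4 = -5 + 13*4 = -5 + 52 = 47)
R(Q) = -2/(5*Q)
-397/R(13) + (-160 + 198)/h = -397/((-2/5/13)) + (-160 + 198)/47 = -397/((-2/5*1/13)) + 38*(1/47) = -397/(-2/65) + 38/47 = -397*(-65/2) + 38/47 = 25805/2 + 38/47 = 1212911/94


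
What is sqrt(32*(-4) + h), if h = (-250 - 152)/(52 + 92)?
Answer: I*sqrt(18834)/12 ≈ 11.436*I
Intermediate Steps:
h = -67/24 (h = -402/144 = -402*1/144 = -67/24 ≈ -2.7917)
sqrt(32*(-4) + h) = sqrt(32*(-4) - 67/24) = sqrt(-128 - 67/24) = sqrt(-3139/24) = I*sqrt(18834)/12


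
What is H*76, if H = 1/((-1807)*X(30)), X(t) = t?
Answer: -38/27105 ≈ -0.0014020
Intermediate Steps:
H = -1/54210 (H = 1/(-1807*30) = -1/1807*1/30 = -1/54210 ≈ -1.8447e-5)
H*76 = -1/54210*76 = -38/27105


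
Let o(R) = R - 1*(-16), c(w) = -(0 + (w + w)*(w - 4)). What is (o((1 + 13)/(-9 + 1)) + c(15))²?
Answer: 1595169/16 ≈ 99698.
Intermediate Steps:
c(w) = -2*w*(-4 + w) (c(w) = -(0 + (2*w)*(-4 + w)) = -(0 + 2*w*(-4 + w)) = -2*w*(-4 + w))
o(R) = 16 + R (o(R) = R + 16 = 16 + R)
(o((1 + 13)/(-9 + 1)) + c(15))² = ((16 + (1 + 13)/(-9 + 1)) + 2*15*(4 - 1*15))² = ((16 + 14/(-8)) + 2*15*(4 - 15))² = ((16 + 14*(-⅛)) + 2*15*(-11))² = ((16 - 7/4) - 330)² = (57/4 - 330)² = (-1263/4)² = 1595169/16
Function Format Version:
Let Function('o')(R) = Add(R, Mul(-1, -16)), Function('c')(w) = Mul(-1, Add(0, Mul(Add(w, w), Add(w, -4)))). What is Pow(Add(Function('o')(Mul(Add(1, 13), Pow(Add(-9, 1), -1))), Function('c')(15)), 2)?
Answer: Rational(1595169, 16) ≈ 99698.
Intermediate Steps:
Function('c')(w) = Mul(-2, w, Add(-4, w)) (Function('c')(w) = Mul(-1, Add(0, Mul(Mul(2, w), Add(-4, w)))) = Mul(-1, Add(0, Mul(2, w, Add(-4, w)))) = Mul(-1, Mul(2, w, Add(-4, w))) = Mul(-2, w, Add(-4, w)))
Function('o')(R) = Add(16, R) (Function('o')(R) = Add(R, 16) = Add(16, R))
Pow(Add(Function('o')(Mul(Add(1, 13), Pow(Add(-9, 1), -1))), Function('c')(15)), 2) = Pow(Add(Add(16, Mul(Add(1, 13), Pow(Add(-9, 1), -1))), Mul(2, 15, Add(4, Mul(-1, 15)))), 2) = Pow(Add(Add(16, Mul(14, Pow(-8, -1))), Mul(2, 15, Add(4, -15))), 2) = Pow(Add(Add(16, Mul(14, Rational(-1, 8))), Mul(2, 15, -11)), 2) = Pow(Add(Add(16, Rational(-7, 4)), -330), 2) = Pow(Add(Rational(57, 4), -330), 2) = Pow(Rational(-1263, 4), 2) = Rational(1595169, 16)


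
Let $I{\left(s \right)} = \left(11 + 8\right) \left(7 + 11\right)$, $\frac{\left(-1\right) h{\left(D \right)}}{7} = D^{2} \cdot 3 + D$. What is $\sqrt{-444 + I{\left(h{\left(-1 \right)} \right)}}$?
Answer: $i \sqrt{102} \approx 10.1 i$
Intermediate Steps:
$h{\left(D \right)} = - 21 D^{2} - 7 D$ ($h{\left(D \right)} = - 7 \left(D^{2} \cdot 3 + D\right) = - 7 \left(3 D^{2} + D\right) = - 7 \left(D + 3 D^{2}\right) = - 21 D^{2} - 7 D$)
$I{\left(s \right)} = 342$ ($I{\left(s \right)} = 19 \cdot 18 = 342$)
$\sqrt{-444 + I{\left(h{\left(-1 \right)} \right)}} = \sqrt{-444 + 342} = \sqrt{-102} = i \sqrt{102}$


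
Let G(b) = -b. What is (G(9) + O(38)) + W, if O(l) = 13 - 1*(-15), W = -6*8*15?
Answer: -701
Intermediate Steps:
W = -720 (W = -48*15 = -720)
O(l) = 28 (O(l) = 13 + 15 = 28)
(G(9) + O(38)) + W = (-1*9 + 28) - 720 = (-9 + 28) - 720 = 19 - 720 = -701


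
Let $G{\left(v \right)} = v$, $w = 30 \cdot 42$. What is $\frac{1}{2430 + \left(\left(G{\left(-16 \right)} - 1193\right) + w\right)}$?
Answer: $\frac{1}{2481} \approx 0.00040306$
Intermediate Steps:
$w = 1260$
$\frac{1}{2430 + \left(\left(G{\left(-16 \right)} - 1193\right) + w\right)} = \frac{1}{2430 + \left(\left(-16 - 1193\right) + 1260\right)} = \frac{1}{2430 + \left(-1209 + 1260\right)} = \frac{1}{2430 + 51} = \frac{1}{2481}$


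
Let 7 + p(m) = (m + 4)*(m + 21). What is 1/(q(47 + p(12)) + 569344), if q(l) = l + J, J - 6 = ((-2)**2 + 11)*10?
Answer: 1/570068 ≈ 1.7542e-6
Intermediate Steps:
J = 156 (J = 6 + ((-2)**2 + 11)*10 = 6 + (4 + 11)*10 = 6 + 15*10 = 6 + 150 = 156)
p(m) = -7 + (4 + m)*(21 + m) (p(m) = -7 + (m + 4)*(m + 21) = -7 + (4 + m)*(21 + m))
q(l) = 156 + l (q(l) = l + 156 = 156 + l)
1/(q(47 + p(12)) + 569344) = 1/((156 + (47 + (77 + 12**2 + 25*12))) + 569344) = 1/((156 + (47 + (77 + 144 + 300))) + 569344) = 1/((156 + (47 + 521)) + 569344) = 1/((156 + 568) + 569344) = 1/(724 + 569344) = 1/570068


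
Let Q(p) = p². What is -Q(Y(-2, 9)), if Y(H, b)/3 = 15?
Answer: -2025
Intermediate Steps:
Y(H, b) = 45 (Y(H, b) = 3*15 = 45)
-Q(Y(-2, 9)) = -1*45² = -1*2025 = -2025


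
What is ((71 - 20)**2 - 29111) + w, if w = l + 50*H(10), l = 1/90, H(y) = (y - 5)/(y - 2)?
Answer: -4766173/180 ≈ -26479.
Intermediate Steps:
H(y) = (-5 + y)/(-2 + y)
l = 1/90 ≈ 0.011111
w = 5627/180 (w = 1/90 + 50*((-5 + 10)/(-2 + 10)) = 1/90 + 50*(5/8) = 1/90 + 125/4 = 5627/180 ≈ 31.261)
((71 - 20)**2 - 29111) + w = ((71 - 20)**2 - 29111) + 5627/180 = (51**2 - 29111) + 5627/180 = (2601 - 29111) + 5627/180 = -26510 + 5627/180 = -4766173/180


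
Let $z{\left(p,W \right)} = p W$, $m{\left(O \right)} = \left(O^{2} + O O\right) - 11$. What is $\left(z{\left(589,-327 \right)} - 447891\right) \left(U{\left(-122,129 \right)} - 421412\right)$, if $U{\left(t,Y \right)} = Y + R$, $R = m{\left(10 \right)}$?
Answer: $269708180436$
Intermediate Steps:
$m{\left(O \right)} = -11 + 2 O^{2}$ ($m{\left(O \right)} = \left(O^{2} + O^{2}\right) - 11 = 2 O^{2} - 11 = -11 + 2 O^{2}$)
$z{\left(p,W \right)} = W p$
$R = 189$ ($R = -11 + 2 \cdot 10^{2} = -11 + 2 \cdot 100 = -11 + 200 = 189$)
$U{\left(t,Y \right)} = 189 + Y$ ($U{\left(t,Y \right)} = Y + 189 = 189 + Y$)
$\left(z{\left(589,-327 \right)} - 447891\right) \left(U{\left(-122,129 \right)} - 421412\right) = \left(\left(-327\right) 589 - 447891\right) \left(\left(189 + 129\right) - 421412\right) = \left(-192603 - 447891\right) \left(318 - 421412\right) = \left(-640494\right) \left(-421094\right) = 269708180436$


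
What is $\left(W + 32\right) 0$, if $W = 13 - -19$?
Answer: $0$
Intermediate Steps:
$W = 32$ ($W = 13 + 19 = 32$)
$\left(W + 32\right) 0 = \left(32 + 32\right) 0 = 64 \cdot 0 = 0$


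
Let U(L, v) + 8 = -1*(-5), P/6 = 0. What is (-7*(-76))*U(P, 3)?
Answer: -1596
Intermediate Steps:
P = 0 (P = 6*0 = 0)
U(L, v) = -3 (U(L, v) = -8 - 1*(-5) = -8 + 5 = -3)
(-7*(-76))*U(P, 3) = -7*(-76)*(-3) = 532*(-3) = -1596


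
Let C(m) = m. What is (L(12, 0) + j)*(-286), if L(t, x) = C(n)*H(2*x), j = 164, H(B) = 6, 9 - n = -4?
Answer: -69212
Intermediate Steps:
n = 13 (n = 9 - 1*(-4) = 9 + 4 = 13)
L(t, x) = 78 (L(t, x) = 13*6 = 78)
(L(12, 0) + j)*(-286) = (78 + 164)*(-286) = 242*(-286) = -69212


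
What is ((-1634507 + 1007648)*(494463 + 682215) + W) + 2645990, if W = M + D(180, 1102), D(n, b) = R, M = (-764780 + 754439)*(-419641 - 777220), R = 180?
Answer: -725231808631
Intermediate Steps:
M = 12376739601 (M = -10341*(-1196861) = 12376739601)
D(n, b) = 180
W = 12376739781 (W = 12376739601 + 180 = 12376739781)
((-1634507 + 1007648)*(494463 + 682215) + W) + 2645990 = ((-1634507 + 1007648)*(494463 + 682215) + 12376739781) + 2645990 = (-626859*1176678 + 12376739781) + 2645990 = (-737611194402 + 12376739781) + 2645990 = -725234454621 + 2645990 = -725231808631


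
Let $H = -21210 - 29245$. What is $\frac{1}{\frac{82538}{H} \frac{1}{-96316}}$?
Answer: $\frac{2429811890}{41269} \approx 58877.0$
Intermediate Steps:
$H = -50455$ ($H = -21210 - 29245 = -50455$)
$\frac{1}{\frac{82538}{H} \frac{1}{-96316}} = \frac{1}{\frac{82538}{-50455} \frac{1}{-96316}} = \frac{1}{82538 \left(- \frac{1}{50455}\right) \left(- \frac{1}{96316}\right)} = \frac{1}{\left(- \frac{82538}{50455}\right) \left(- \frac{1}{96316}\right)} = \frac{1}{\frac{41269}{2429811890}} = \frac{2429811890}{41269}$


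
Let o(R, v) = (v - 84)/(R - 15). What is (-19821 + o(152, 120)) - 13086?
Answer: -4508223/137 ≈ -32907.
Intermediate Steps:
o(R, v) = (-84 + v)/(-15 + R)
(-19821 + o(152, 120)) - 13086 = (-19821 + (-84 + 120)/(-15 + 152)) - 13086 = (-19821 + 36/137) - 13086 = -2715441/137 - 13086 = -4508223/137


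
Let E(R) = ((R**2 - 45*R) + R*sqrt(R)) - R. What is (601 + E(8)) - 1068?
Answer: -771 + 16*sqrt(2) ≈ -748.37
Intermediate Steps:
E(R) = R**2 + R**(3/2) - 46*R (E(R) = ((R**2 - 45*R) + R**(3/2)) - R = (R**2 + R**(3/2) - 45*R) - R = R**2 + R**(3/2) - 46*R)
(601 + E(8)) - 1068 = (601 + (8**2 + 8**(3/2) - 46*8)) - 1068 = (601 + (64 + 16*sqrt(2) - 368)) - 1068 = (601 + (-304 + 16*sqrt(2))) - 1068 = (297 + 16*sqrt(2)) - 1068 = -771 + 16*sqrt(2)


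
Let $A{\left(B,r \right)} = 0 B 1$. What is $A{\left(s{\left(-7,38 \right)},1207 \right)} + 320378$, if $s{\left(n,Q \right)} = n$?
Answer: $320378$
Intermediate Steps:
$A{\left(B,r \right)} = 0$ ($A{\left(B,r \right)} = 0 \cdot 1 = 0$)
$A{\left(s{\left(-7,38 \right)},1207 \right)} + 320378 = 0 + 320378 = 320378$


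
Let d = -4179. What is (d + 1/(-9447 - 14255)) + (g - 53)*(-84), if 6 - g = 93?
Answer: 179684861/23702 ≈ 7581.0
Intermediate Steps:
g = -87 (g = 6 - 1*93 = 6 - 93 = -87)
(d + 1/(-9447 - 14255)) + (g - 53)*(-84) = (-4179 + 1/(-9447 - 14255)) + (-87 - 53)*(-84) = (-4179 + 1/(-23702)) - 140*(-84) = (-4179 - 1/23702) + 11760 = -99050659/23702 + 11760 = 179684861/23702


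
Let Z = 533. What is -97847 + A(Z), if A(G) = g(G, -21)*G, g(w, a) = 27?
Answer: -83456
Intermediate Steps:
A(G) = 27*G
-97847 + A(Z) = -97847 + 27*533 = -97847 + 14391 = -83456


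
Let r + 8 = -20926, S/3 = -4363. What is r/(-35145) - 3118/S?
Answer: 42620804/51112545 ≈ 0.83386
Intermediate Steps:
S = -13089 (S = 3*(-4363) = -13089)
r = -20934 (r = -8 - 20926 = -20934)
r/(-35145) - 3118/S = -20934/(-35145) - 3118/(-13089) = -20934*(-1/35145) - 3118*(-1/13089) = 2326/3905 + 3118/13089 = 42620804/51112545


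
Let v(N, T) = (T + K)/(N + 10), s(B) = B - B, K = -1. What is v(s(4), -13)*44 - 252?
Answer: -1568/5 ≈ -313.60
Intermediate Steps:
s(B) = 0
v(N, T) = (-1 + T)/(10 + N) (v(N, T) = (T - 1)/(N + 10) = (-1 + T)/(10 + N))
v(s(4), -13)*44 - 252 = ((-1 - 13)/(10 + 0))*44 - 252 = (-14/10)*44 - 252 = ((⅒)*(-14))*44 - 252 = -7/5*44 - 252 = -308/5 - 252 = -1568/5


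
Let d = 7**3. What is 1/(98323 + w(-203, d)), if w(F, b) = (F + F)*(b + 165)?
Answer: -1/107925 ≈ -9.2657e-6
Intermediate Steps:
d = 343
w(F, b) = 2*F*(165 + b) (w(F, b) = (2*F)*(165 + b) = 2*F*(165 + b))
1/(98323 + w(-203, d)) = 1/(98323 + 2*(-203)*(165 + 343)) = 1/(98323 + 2*(-203)*508) = 1/(98323 - 206248) = 1/(-107925) = -1/107925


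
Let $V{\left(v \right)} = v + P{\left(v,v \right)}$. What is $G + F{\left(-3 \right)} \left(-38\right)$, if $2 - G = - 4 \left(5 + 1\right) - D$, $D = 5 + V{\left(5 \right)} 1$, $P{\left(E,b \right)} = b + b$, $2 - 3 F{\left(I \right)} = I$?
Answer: $- \frac{52}{3} \approx -17.333$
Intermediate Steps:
$F{\left(I \right)} = \frac{2}{3} - \frac{I}{3}$
$P{\left(E,b \right)} = 2 b$
$V{\left(v \right)} = 3 v$ ($V{\left(v \right)} = v + 2 v = 3 v$)
$D = 20$ ($D = 5 + 3 \cdot 5 \cdot 1 = 5 + 15 \cdot 1 = 5 + 15 = 20$)
$G = 46$ ($G = 2 - \left(- 4 \left(5 + 1\right) - 20\right) = 2 - \left(\left(-4\right) 6 - 20\right) = 2 - \left(-24 - 20\right) = 2 - -44 = 2 + 44 = 46$)
$G + F{\left(-3 \right)} \left(-38\right) = 46 + \left(\frac{2}{3} - -1\right) \left(-38\right) = 46 + \left(\frac{2}{3} + 1\right) \left(-38\right) = 46 + \frac{5}{3} \left(-38\right) = 46 - \frac{190}{3} = - \frac{52}{3}$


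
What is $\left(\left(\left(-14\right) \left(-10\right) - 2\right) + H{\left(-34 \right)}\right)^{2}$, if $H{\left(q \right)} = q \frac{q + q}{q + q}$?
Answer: $10816$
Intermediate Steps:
$H{\left(q \right)} = q$ ($H{\left(q \right)} = q \frac{2 q}{2 q} = q 2 q \frac{1}{2 q} = q 1 = q$)
$\left(\left(\left(-14\right) \left(-10\right) - 2\right) + H{\left(-34 \right)}\right)^{2} = \left(\left(\left(-14\right) \left(-10\right) - 2\right) - 34\right)^{2} = \left(\left(140 - 2\right) - 34\right)^{2} = \left(138 - 34\right)^{2} = 104^{2} = 10816$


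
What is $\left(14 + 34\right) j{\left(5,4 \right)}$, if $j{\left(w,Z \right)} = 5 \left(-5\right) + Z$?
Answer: $-1008$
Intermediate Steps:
$j{\left(w,Z \right)} = -25 + Z$
$\left(14 + 34\right) j{\left(5,4 \right)} = \left(14 + 34\right) \left(-25 + 4\right) = 48 \left(-21\right) = -1008$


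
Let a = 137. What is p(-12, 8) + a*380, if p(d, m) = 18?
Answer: 52078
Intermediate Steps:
p(-12, 8) + a*380 = 18 + 137*380 = 18 + 52060 = 52078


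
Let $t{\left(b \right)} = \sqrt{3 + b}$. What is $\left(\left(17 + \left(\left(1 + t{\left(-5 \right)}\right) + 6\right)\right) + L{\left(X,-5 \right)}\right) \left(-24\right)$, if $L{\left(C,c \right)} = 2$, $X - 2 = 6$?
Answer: $-624 - 24 i \sqrt{2} \approx -624.0 - 33.941 i$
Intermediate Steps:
$X = 8$ ($X = 2 + 6 = 8$)
$\left(\left(17 + \left(\left(1 + t{\left(-5 \right)}\right) + 6\right)\right) + L{\left(X,-5 \right)}\right) \left(-24\right) = \left(\left(17 + \left(\left(1 + \sqrt{3 - 5}\right) + 6\right)\right) + 2\right) \left(-24\right) = \left(\left(17 + \left(\left(1 + \sqrt{-2}\right) + 6\right)\right) + 2\right) \left(-24\right) = \left(\left(17 + \left(\left(1 + i \sqrt{2}\right) + 6\right)\right) + 2\right) \left(-24\right) = \left(\left(17 + \left(7 + i \sqrt{2}\right)\right) + 2\right) \left(-24\right) = \left(\left(24 + i \sqrt{2}\right) + 2\right) \left(-24\right) = \left(26 + i \sqrt{2}\right) \left(-24\right) = -624 - 24 i \sqrt{2}$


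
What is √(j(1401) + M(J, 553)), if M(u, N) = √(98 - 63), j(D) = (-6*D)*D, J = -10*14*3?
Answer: √(-11776806 + √35) ≈ 3431.7*I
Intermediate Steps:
J = -420 (J = -140*3 = -420)
j(D) = -6*D²
M(u, N) = √35
√(j(1401) + M(J, 553)) = √(-6*1401² + √35) = √(-6*1962801 + √35) = √(-11776806 + √35)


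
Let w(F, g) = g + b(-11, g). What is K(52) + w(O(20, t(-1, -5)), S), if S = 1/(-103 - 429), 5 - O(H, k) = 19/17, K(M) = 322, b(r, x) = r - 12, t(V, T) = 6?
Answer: 159067/532 ≈ 299.00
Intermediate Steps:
b(r, x) = -12 + r
O(H, k) = 66/17 (O(H, k) = 5 - 19/17 = 66/17)
S = -1/532 (S = 1/(-532) = -1/532 ≈ -0.0018797)
w(F, g) = -23 + g (w(F, g) = g + (-12 - 11) = g - 23 = -23 + g)
K(52) + w(O(20, t(-1, -5)), S) = 322 + (-23 - 1/532) = 322 - 12237/532 = 159067/532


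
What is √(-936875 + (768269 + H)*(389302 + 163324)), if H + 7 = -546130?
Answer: √122754981757 ≈ 3.5036e+5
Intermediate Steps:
H = -546137 (H = -7 - 546130 = -546137)
√(-936875 + (768269 + H)*(389302 + 163324)) = √(-936875 + (768269 - 546137)*(389302 + 163324)) = √(-936875 + 222132*552626) = √(-936875 + 122755918632) = √122754981757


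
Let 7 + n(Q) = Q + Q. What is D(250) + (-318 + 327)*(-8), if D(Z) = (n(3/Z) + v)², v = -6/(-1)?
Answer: -1110116/15625 ≈ -71.047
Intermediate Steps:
v = 6 (v = -6*(-1) = 6)
n(Q) = -7 + 2*Q (n(Q) = -7 + (Q + Q) = -7 + 2*Q)
D(Z) = (-1 + 6/Z)² (D(Z) = ((-7 + 2*(3/Z)) + 6)² = ((-7 + 6/Z) + 6)² = (-1 + 6/Z)²)
D(250) + (-318 + 327)*(-8) = (6 - 1*250)²/250² + (-318 + 327)*(-8) = (6 - 250)²/62500 + 9*(-8) = (1/62500)*(-244)² - 72 = (1/62500)*59536 - 72 = 14884/15625 - 72 = -1110116/15625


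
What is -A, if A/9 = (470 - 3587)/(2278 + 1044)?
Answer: 28053/3322 ≈ 8.4446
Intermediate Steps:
A = -28053/3322 (A = 9*((470 - 3587)/(2278 + 1044)) = 9*(-3117/3322) = -28053/3322 ≈ -8.4446)
-A = -1*(-28053/3322) = 28053/3322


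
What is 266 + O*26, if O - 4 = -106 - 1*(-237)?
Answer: 3776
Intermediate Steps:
O = 135 (O = 4 + (-106 - 1*(-237)) = 4 + (-106 + 237) = 4 + 131 = 135)
266 + O*26 = 266 + 135*26 = 266 + 3510 = 3776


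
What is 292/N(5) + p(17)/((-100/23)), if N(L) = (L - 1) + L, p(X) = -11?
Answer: 31477/900 ≈ 34.974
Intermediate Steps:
N(L) = -1 + 2*L (N(L) = (-1 + L) + L = -1 + 2*L)
292/N(5) + p(17)/((-100/23)) = 292/(-1 + 2*5) - 11/((-100/23)) = 292/(-1 + 10) - 11/((-100*1/23)) = 292/9 - 11/(-100/23) = 292*(⅑) - 11*(-23/100) = 292/9 + 253/100 = 31477/900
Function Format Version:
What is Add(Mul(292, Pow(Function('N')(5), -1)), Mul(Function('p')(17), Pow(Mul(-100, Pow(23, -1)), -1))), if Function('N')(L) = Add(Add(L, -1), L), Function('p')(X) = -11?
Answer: Rational(31477, 900) ≈ 34.974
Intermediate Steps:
Function('N')(L) = Add(-1, Mul(2, L)) (Function('N')(L) = Add(Add(-1, L), L) = Add(-1, Mul(2, L)))
Add(Mul(292, Pow(Function('N')(5), -1)), Mul(Function('p')(17), Pow(Mul(-100, Pow(23, -1)), -1))) = Add(Mul(292, Pow(Add(-1, Mul(2, 5)), -1)), Mul(-11, Pow(Mul(-100, Pow(23, -1)), -1))) = Add(Mul(292, Pow(Add(-1, 10), -1)), Mul(-11, Pow(Mul(-100, Rational(1, 23)), -1))) = Add(Mul(292, Pow(9, -1)), Mul(-11, Pow(Rational(-100, 23), -1))) = Add(Mul(292, Rational(1, 9)), Mul(-11, Rational(-23, 100))) = Add(Rational(292, 9), Rational(253, 100)) = Rational(31477, 900)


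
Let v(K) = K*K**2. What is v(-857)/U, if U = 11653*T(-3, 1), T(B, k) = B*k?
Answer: 629422793/34959 ≈ 18005.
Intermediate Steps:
v(K) = K**3
U = -34959 (U = 11653*(-3*1) = 11653*(-3) = -34959)
v(-857)/U = (-857)**3/(-34959) = -629422793*(-1/34959) = 629422793/34959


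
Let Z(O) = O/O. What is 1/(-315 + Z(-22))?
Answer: -1/314 ≈ -0.0031847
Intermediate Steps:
Z(O) = 1
1/(-315 + Z(-22)) = 1/(-315 + 1) = 1/(-314) = -1/314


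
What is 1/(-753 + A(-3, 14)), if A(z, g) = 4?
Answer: -1/749 ≈ -0.0013351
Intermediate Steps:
1/(-753 + A(-3, 14)) = 1/(-753 + 4) = 1/(-749) = -1/749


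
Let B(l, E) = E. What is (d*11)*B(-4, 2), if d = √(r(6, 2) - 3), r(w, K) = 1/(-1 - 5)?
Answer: 11*I*√114/3 ≈ 39.149*I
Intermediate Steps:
r(w, K) = -⅙ (r(w, K) = 1/(-6) = -⅙)
d = I*√114/6 (d = √(-⅙ - 3) = √(-19/6) = I*√114/6 ≈ 1.7795*I)
(d*11)*B(-4, 2) = ((I*√114/6)*11)*2 = (11*I*√114/6)*2 = 11*I*√114/3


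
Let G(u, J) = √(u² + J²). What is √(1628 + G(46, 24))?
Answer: √(1628 + 2*√673) ≈ 40.986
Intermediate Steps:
G(u, J) = √(J² + u²)
√(1628 + G(46, 24)) = √(1628 + √(24² + 46²)) = √(1628 + √(576 + 2116)) = √(1628 + √2692) = √(1628 + 2*√673)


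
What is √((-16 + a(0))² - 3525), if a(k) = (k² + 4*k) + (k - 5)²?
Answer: 2*I*√861 ≈ 58.686*I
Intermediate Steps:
a(k) = k² + (-5 + k)² + 4*k (a(k) = (k² + 4*k) + (-5 + k)² = k² + (-5 + k)² + 4*k)
√((-16 + a(0))² - 3525) = √((-16 + (25 - 6*0 + 2*0²))² - 3525) = √((-16 + (25 + 0 + 2*0))² - 3525) = √((-16 + (25 + 0 + 0))² - 3525) = √((-16 + 25)² - 3525) = √(9² - 3525) = √(81 - 3525) = √(-3444) = 2*I*√861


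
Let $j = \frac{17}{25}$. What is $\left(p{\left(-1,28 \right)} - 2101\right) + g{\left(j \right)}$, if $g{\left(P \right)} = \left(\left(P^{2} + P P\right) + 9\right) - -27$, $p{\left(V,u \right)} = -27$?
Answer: $- \frac{1306922}{625} \approx -2091.1$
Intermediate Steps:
$j = \frac{17}{25}$ ($j = 17 \cdot \frac{1}{25} = \frac{17}{25} \approx 0.68$)
$g{\left(P \right)} = 36 + 2 P^{2}$ ($g{\left(P \right)} = \left(\left(P^{2} + P^{2}\right) + 9\right) + 27 = \left(2 P^{2} + 9\right) + 27 = \left(9 + 2 P^{2}\right) + 27 = 36 + 2 P^{2}$)
$\left(p{\left(-1,28 \right)} - 2101\right) + g{\left(j \right)} = \left(-27 - 2101\right) + \left(36 + 2 \left(\frac{17}{25}\right)^{2}\right) = -2128 + \left(36 + 2 \cdot \frac{289}{625}\right) = -2128 + \left(36 + \frac{578}{625}\right) = -2128 + \frac{23078}{625} = - \frac{1306922}{625}$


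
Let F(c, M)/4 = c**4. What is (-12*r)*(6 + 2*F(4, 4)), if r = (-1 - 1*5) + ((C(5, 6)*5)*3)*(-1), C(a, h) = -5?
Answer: -1700712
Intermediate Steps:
F(c, M) = 4*c**4
r = 69 (r = (-1 - 1*5) + (-5*5*3)*(-1) = (-1 - 5) - 25*3*(-1) = -6 - 75*(-1) = -6 + 75 = 69)
(-12*r)*(6 + 2*F(4, 4)) = (-12*69)*(6 + 2*(4*4**4)) = -828*(6 + 2*(4*256)) = -828*(6 + 2*1024) = -828*(6 + 2048) = -828*2054 = -1700712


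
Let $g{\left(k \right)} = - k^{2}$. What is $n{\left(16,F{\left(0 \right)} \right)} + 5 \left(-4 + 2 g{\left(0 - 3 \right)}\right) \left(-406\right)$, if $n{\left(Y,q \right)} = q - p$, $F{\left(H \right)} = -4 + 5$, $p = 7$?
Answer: $44654$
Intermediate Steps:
$F{\left(H \right)} = 1$
$n{\left(Y,q \right)} = -7 + q$ ($n{\left(Y,q \right)} = q - 7 = -7 + q$)
$n{\left(16,F{\left(0 \right)} \right)} + 5 \left(-4 + 2 g{\left(0 - 3 \right)}\right) \left(-406\right) = \left(-7 + 1\right) + 5 \left(-4 + 2 \left(- \left(0 - 3\right)^{2}\right)\right) \left(-406\right) = -6 + 5 \left(-4 + 2 \left(- \left(0 - 3\right)^{2}\right)\right) \left(-406\right) = -6 + 5 \left(-4 + 2 \left(- \left(-3\right)^{2}\right)\right) \left(-406\right) = -6 + 5 \left(-4 + 2 \left(\left(-1\right) 9\right)\right) \left(-406\right) = -6 + 5 \left(-4 + 2 \left(-9\right)\right) \left(-406\right) = -6 + 5 \left(-4 - 18\right) \left(-406\right) = -6 + 5 \left(-22\right) \left(-406\right) = -6 - -44660 = -6 + 44660 = 44654$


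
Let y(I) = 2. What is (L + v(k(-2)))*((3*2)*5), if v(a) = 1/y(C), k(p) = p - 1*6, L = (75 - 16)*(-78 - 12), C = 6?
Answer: -159285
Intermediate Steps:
L = -5310 (L = 59*(-90) = -5310)
k(p) = -6 + p (k(p) = p - 6 = -6 + p)
v(a) = ½ (v(a) = 1/2 = ½)
(L + v(k(-2)))*((3*2)*5) = (-5310 + ½)*((3*2)*5) = -31857*5 = -10619/2*30 = -159285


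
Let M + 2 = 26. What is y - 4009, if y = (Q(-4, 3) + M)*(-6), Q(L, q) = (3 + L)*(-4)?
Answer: -4177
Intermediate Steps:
M = 24 (M = -2 + 26 = 24)
Q(L, q) = -12 - 4*L
y = -168 (y = ((-12 - 4*(-4)) + 24)*(-6) = ((-12 + 16) + 24)*(-6) = (4 + 24)*(-6) = 28*(-6) = -168)
y - 4009 = -168 - 4009 = -4177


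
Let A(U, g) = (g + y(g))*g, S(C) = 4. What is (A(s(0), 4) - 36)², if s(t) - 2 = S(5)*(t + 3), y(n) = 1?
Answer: 256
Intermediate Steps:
s(t) = 14 + 4*t (s(t) = 2 + 4*(t + 3) = 2 + 4*(3 + t) = 2 + (12 + 4*t) = 14 + 4*t)
A(U, g) = g*(1 + g) (A(U, g) = (g + 1)*g = (1 + g)*g = g*(1 + g))
(A(s(0), 4) - 36)² = (4*(1 + 4) - 36)² = (4*5 - 36)² = (20 - 36)² = (-16)² = 256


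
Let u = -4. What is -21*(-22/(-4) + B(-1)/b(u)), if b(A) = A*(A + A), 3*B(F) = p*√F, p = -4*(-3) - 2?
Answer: -231/2 - 35*I/16 ≈ -115.5 - 2.1875*I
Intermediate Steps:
p = 10 (p = 12 - 2 = 10)
B(F) = 10*√F/3 (B(F) = (10*√F)/3 = 10*√F/3)
b(A) = 2*A² (b(A) = A*(2*A) = 2*A²)
-21*(-22/(-4) + B(-1)/b(u)) = -21*(-22/(-4) + (10*√(-1)/3)/((2*(-4)²))) = -21*(-22*(-¼) + (10*I/3)/((2*16))) = -21*(11/2 + (10*I/3)/32) = -21*(11/2 + (10*I/3)*(1/32)) = -21*(11/2 + 5*I/48) = -231/2 - 35*I/16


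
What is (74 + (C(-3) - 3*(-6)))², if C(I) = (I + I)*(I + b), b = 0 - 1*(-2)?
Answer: 9604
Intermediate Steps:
b = 2 (b = 0 + 2 = 2)
C(I) = 2*I*(2 + I) (C(I) = (I + I)*(I + 2) = (2*I)*(2 + I) = 2*I*(2 + I))
(74 + (C(-3) - 3*(-6)))² = (74 + (2*(-3)*(2 - 3) - 3*(-6)))² = (74 + (2*(-3)*(-1) + 18))² = (74 + (6 + 18))² = (74 + 24)² = 98² = 9604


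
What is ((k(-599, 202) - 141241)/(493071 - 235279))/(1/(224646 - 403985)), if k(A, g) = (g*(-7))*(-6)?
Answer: 23808507623/257792 ≈ 92356.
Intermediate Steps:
k(A, g) = 42*g (k(A, g) = -7*g*(-6) = 42*g)
((k(-599, 202) - 141241)/(493071 - 235279))/(1/(224646 - 403985)) = ((42*202 - 141241)/(493071 - 235279))/(1/(224646 - 403985)) = ((8484 - 141241)/257792)/(1/(-179339)) = (-132757*1/257792)/(-1/179339) = -132757/257792*(-179339) = 23808507623/257792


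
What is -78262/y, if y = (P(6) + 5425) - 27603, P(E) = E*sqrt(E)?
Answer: 433923659/122965867 + 117393*sqrt(6)/122965867 ≈ 3.5312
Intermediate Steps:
P(E) = E**(3/2)
y = -22178 + 6*sqrt(6) (y = (6**(3/2) + 5425) - 27603 = (6*sqrt(6) + 5425) - 27603 = (5425 + 6*sqrt(6)) - 27603 = -22178 + 6*sqrt(6) ≈ -22163.)
-78262/y = -78262/(-22178 + 6*sqrt(6))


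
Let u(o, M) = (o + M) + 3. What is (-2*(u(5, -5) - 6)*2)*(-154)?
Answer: -1848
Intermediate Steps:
u(o, M) = 3 + M + o (u(o, M) = (M + o) + 3 = 3 + M + o)
(-2*(u(5, -5) - 6)*2)*(-154) = (-2*((3 - 5 + 5) - 6)*2)*(-154) = (-2*(3 - 6)*2)*(-154) = (-2*(-3)*2)*(-154) = (6*2)*(-154) = 12*(-154) = -1848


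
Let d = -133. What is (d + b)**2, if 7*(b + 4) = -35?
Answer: 20164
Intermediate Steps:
b = -9 (b = -4 + (1/7)*(-35) = -4 - 5 = -9)
(d + b)**2 = (-133 - 9)**2 = (-142)**2 = 20164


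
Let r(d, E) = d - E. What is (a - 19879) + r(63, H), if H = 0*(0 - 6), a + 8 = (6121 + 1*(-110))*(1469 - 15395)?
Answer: -83729010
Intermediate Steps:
a = -83709194 (a = -8 + (6121 + 1*(-110))*(1469 - 15395) = -8 + (6121 - 110)*(-13926) = -8 + 6011*(-13926) = -8 - 83709186 = -83709194)
H = 0 (H = 0*(-6) = 0)
r(d, E) = d - E
(a - 19879) + r(63, H) = (-83709194 - 19879) + (63 - 1*0) = -83729073 + (63 + 0) = -83729073 + 63 = -83729010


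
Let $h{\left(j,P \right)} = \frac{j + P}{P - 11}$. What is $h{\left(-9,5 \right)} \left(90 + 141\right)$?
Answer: $154$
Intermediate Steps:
$h{\left(j,P \right)} = \frac{P + j}{-11 + P}$
$h{\left(-9,5 \right)} \left(90 + 141\right) = \frac{5 - 9}{-11 + 5} \left(90 + 141\right) = \frac{1}{-6} \left(-4\right) 231 = \left(- \frac{1}{6}\right) \left(-4\right) 231 = \frac{2}{3} \cdot 231 = 154$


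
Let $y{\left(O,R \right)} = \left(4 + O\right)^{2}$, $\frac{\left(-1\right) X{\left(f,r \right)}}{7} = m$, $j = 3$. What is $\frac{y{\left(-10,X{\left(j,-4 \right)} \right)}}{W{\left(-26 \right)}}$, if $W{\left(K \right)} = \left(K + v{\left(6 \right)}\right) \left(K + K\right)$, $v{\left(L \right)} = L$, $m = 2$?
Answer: $\frac{9}{260} \approx 0.034615$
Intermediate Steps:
$X{\left(f,r \right)} = -14$ ($X{\left(f,r \right)} = \left(-7\right) 2 = -14$)
$W{\left(K \right)} = 2 K \left(6 + K\right)$ ($W{\left(K \right)} = \left(K + 6\right) \left(K + K\right) = \left(6 + K\right) 2 K = 2 K \left(6 + K\right)$)
$\frac{y{\left(-10,X{\left(j,-4 \right)} \right)}}{W{\left(-26 \right)}} = \frac{\left(4 - 10\right)^{2}}{2 \left(-26\right) \left(6 - 26\right)} = \frac{\left(-6\right)^{2}}{2 \left(-26\right) \left(-20\right)} = \frac{36}{1040} = 36 \cdot \frac{1}{1040} = \frac{9}{260}$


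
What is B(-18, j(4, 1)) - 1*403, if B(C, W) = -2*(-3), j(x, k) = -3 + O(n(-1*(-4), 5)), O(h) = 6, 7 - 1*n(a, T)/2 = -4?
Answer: -397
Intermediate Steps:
n(a, T) = 22 (n(a, T) = 14 - 2*(-4) = 14 + 8 = 22)
j(x, k) = 3 (j(x, k) = -3 + 6 = 3)
B(C, W) = 6
B(-18, j(4, 1)) - 1*403 = 6 - 1*403 = 6 - 403 = -397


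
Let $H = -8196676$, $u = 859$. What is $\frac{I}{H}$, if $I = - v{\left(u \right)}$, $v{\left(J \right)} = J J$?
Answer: $\frac{737881}{8196676} \approx 0.090022$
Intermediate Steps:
$v{\left(J \right)} = J^{2}$
$I = -737881$ ($I = - 859^{2} = \left(-1\right) 737881 = -737881$)
$\frac{I}{H} = - \frac{737881}{-8196676} = \left(-737881\right) \left(- \frac{1}{8196676}\right) = \frac{737881}{8196676}$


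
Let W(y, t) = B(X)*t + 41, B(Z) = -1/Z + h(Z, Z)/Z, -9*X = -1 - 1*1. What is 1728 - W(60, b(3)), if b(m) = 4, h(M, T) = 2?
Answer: 1669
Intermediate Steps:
X = 2/9 (X = -(-1 - 1*1)/9 = -(-1 - 1)/9 = -⅑*(-2) = 2/9 ≈ 0.22222)
B(Z) = 1/Z (B(Z) = -1/Z + 2/Z = 1/Z)
W(y, t) = 41 + 9*t/2 (W(y, t) = t/(2/9) + 41 = 9*t/2 + 41 = 41 + 9*t/2)
1728 - W(60, b(3)) = 1728 - (41 + (9/2)*4) = 1728 - (41 + 18) = 1728 - 1*59 = 1728 - 59 = 1669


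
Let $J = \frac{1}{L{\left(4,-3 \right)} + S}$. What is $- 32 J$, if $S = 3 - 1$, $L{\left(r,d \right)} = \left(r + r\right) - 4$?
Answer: $- \frac{16}{3} \approx -5.3333$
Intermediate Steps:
$L{\left(r,d \right)} = -4 + 2 r$ ($L{\left(r,d \right)} = 2 r - 4 = -4 + 2 r$)
$S = 2$ ($S = 3 - 1 = 2$)
$J = \frac{1}{6}$ ($J = \frac{1}{\left(-4 + 2 \cdot 4\right) + 2} = \frac{1}{\left(-4 + 8\right) + 2} = \frac{1}{4 + 2} = \frac{1}{6} \approx 0.16667$)
$- 32 J = \left(-32\right) \frac{1}{6} = - \frac{16}{3}$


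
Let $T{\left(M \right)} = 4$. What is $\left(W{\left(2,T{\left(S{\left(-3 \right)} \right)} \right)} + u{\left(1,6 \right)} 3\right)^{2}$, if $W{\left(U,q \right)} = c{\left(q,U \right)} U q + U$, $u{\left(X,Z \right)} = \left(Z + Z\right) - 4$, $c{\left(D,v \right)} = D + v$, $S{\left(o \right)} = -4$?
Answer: $5476$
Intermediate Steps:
$u{\left(X,Z \right)} = -4 + 2 Z$ ($u{\left(X,Z \right)} = 2 Z - 4 = -4 + 2 Z$)
$W{\left(U,q \right)} = U + U q \left(U + q\right)$ ($W{\left(U,q \right)} = \left(q + U\right) U q + U = \left(U + q\right) U q + U = U \left(U + q\right) q + U = U q \left(U + q\right) + U = U + U q \left(U + q\right)$)
$\left(W{\left(2,T{\left(S{\left(-3 \right)} \right)} \right)} + u{\left(1,6 \right)} 3\right)^{2} = \left(2 \left(1 + 4 \left(2 + 4\right)\right) + \left(-4 + 2 \cdot 6\right) 3\right)^{2} = \left(2 \left(1 + 4 \cdot 6\right) + \left(-4 + 12\right) 3\right)^{2} = \left(2 \left(1 + 24\right) + 8 \cdot 3\right)^{2} = \left(2 \cdot 25 + 24\right)^{2} = \left(50 + 24\right)^{2} = 74^{2} = 5476$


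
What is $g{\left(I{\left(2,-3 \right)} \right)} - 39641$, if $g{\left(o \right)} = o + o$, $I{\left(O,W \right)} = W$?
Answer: $-39647$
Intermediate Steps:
$g{\left(o \right)} = 2 o$
$g{\left(I{\left(2,-3 \right)} \right)} - 39641 = 2 \left(-3\right) - 39641 = -6 - 39641 = -39647$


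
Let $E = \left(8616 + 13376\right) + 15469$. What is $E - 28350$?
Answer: $9111$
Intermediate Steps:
$E = 37461$ ($E = 21992 + 15469 = 37461$)
$E - 28350 = 37461 - 28350 = 9111$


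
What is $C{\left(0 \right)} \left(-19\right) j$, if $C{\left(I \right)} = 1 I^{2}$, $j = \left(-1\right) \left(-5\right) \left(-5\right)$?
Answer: $0$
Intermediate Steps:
$j = -25$ ($j = 5 \left(-5\right) = -25$)
$C{\left(I \right)} = I^{2}$
$C{\left(0 \right)} \left(-19\right) j = 0^{2} \left(-19\right) \left(-25\right) = 0 \left(-19\right) \left(-25\right) = 0 \left(-25\right) = 0$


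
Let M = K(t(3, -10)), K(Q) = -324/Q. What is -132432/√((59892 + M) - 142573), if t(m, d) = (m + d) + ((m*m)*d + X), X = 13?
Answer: 66216*I*√1012795/144685 ≈ 460.57*I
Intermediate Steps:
t(m, d) = 13 + d + m + d*m² (t(m, d) = (m + d) + ((m*m)*d + 13) = (d + m) + (m²*d + 13) = (d + m) + (d*m² + 13) = (d + m) + (13 + d*m²) = 13 + d + m + d*m²)
M = 27/7 (M = -324/(13 - 10 + 3 - 10*3²) = -324/(13 - 10 + 3 - 10*9) = -324/(13 - 10 + 3 - 90) = -324/(-84) = -324*(-1/84) = 27/7 ≈ 3.8571)
-132432/√((59892 + M) - 142573) = -132432/√((59892 + 27/7) - 142573) = -132432/√(419271/7 - 142573) = -132432*(-I*√1012795/289370) = -(-66216)*I*√1012795/144685 = 66216*I*√1012795/144685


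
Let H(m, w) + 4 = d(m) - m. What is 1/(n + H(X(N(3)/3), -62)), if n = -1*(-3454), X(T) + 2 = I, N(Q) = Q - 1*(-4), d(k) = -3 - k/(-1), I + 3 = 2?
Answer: 1/3447 ≈ 0.00029011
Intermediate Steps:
I = -1 (I = -3 + 2 = -1)
d(k) = -3 + k (d(k) = -3 - k*(-1) = -3 - (-1)*k = -3 + k)
N(Q) = 4 + Q (N(Q) = Q + 4 = 4 + Q)
X(T) = -3 (X(T) = -2 - 1 = -3)
n = 3454
H(m, w) = -7 (H(m, w) = -4 + ((-3 + m) - m) = -4 - 3 = -7)
1/(n + H(X(N(3)/3), -62)) = 1/(3454 - 7) = 1/3447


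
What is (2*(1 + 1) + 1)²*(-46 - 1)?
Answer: -1175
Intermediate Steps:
(2*(1 + 1) + 1)²*(-46 - 1) = (2*2 + 1)²*(-47) = (4 + 1)²*(-47) = 5²*(-47) = 25*(-47) = -1175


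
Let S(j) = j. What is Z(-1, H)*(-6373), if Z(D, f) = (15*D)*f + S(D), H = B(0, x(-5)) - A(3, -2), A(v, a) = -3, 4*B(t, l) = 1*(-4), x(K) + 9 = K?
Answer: 197563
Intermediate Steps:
x(K) = -9 + K
B(t, l) = -1 (B(t, l) = (1*(-4))/4 = (1/4)*(-4) = -1)
H = 2 (H = -1 - 1*(-3) = -1 + 3 = 2)
Z(D, f) = D + 15*D*f (Z(D, f) = (15*D)*f + D = 15*D*f + D = D + 15*D*f)
Z(-1, H)*(-6373) = -(1 + 15*2)*(-6373) = -(1 + 30)*(-6373) = -1*31*(-6373) = -31*(-6373) = 197563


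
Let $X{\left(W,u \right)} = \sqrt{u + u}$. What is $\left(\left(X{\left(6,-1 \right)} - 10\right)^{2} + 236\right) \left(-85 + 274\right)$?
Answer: $63126 - 3780 i \sqrt{2} \approx 63126.0 - 5345.7 i$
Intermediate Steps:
$X{\left(W,u \right)} = \sqrt{2} \sqrt{u}$ ($X{\left(W,u \right)} = \sqrt{2 u} = \sqrt{2} \sqrt{u}$)
$\left(\left(X{\left(6,-1 \right)} - 10\right)^{2} + 236\right) \left(-85 + 274\right) = \left(\left(\sqrt{2} \sqrt{-1} - 10\right)^{2} + 236\right) \left(-85 + 274\right) = \left(\left(\sqrt{2} i - 10\right)^{2} + 236\right) 189 = \left(\left(i \sqrt{2} - 10\right)^{2} + 236\right) 189 = \left(\left(-10 + i \sqrt{2}\right)^{2} + 236\right) 189 = \left(236 + \left(-10 + i \sqrt{2}\right)^{2}\right) 189 = 44604 + 189 \left(-10 + i \sqrt{2}\right)^{2}$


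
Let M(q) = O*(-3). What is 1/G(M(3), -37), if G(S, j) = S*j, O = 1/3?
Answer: 1/37 ≈ 0.027027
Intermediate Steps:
O = ⅓ ≈ 0.33333
M(q) = -1 (M(q) = (⅓)*(-3) = -1)
1/G(M(3), -37) = 1/(-1*(-37)) = 1/37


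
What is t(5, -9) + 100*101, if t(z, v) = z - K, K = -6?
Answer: 10111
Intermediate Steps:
t(z, v) = 6 + z (t(z, v) = z - 1*(-6) = z + 6 = 6 + z)
t(5, -9) + 100*101 = (6 + 5) + 100*101 = 11 + 10100 = 10111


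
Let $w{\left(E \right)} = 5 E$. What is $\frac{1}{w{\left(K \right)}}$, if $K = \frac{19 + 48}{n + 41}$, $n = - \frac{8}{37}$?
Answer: $\frac{1509}{12395} \approx 0.12174$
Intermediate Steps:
$n = - \frac{8}{37}$ ($n = \left(-8\right) \frac{1}{37} = - \frac{8}{37} \approx -0.21622$)
$K = \frac{2479}{1509}$ ($K = \frac{19 + 48}{- \frac{8}{37} + 41} = \frac{67}{\frac{1509}{37}} = 67 \cdot \frac{37}{1509} = \frac{2479}{1509} \approx 1.6428$)
$\frac{1}{w{\left(K \right)}} = \frac{1}{5 \cdot \frac{2479}{1509}} = \frac{1}{\frac{12395}{1509}} = \frac{1509}{12395}$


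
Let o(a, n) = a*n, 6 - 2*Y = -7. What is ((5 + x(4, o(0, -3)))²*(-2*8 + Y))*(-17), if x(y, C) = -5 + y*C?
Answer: 0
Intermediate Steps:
Y = 13/2 (Y = 3 - ½*(-7) = 3 + 7/2 = 13/2 ≈ 6.5000)
x(y, C) = -5 + C*y
((5 + x(4, o(0, -3)))²*(-2*8 + Y))*(-17) = ((5 + (-5 + (0*(-3))*4))²*(-2*8 + 13/2))*(-17) = ((5 + (-5 + 0*4))²*(-16 + 13/2))*(-17) = ((5 + (-5 + 0))²*(-19/2))*(-17) = ((5 - 5)²*(-19/2))*(-17) = (0²*(-19/2))*(-17) = (0*(-19/2))*(-17) = 0*(-17) = 0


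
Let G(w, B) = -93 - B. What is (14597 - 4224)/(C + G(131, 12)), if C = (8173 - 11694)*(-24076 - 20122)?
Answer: 10373/155621053 ≈ 6.6655e-5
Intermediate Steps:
C = 155621158 (C = -3521*(-44198) = 155621158)
(14597 - 4224)/(C + G(131, 12)) = (14597 - 4224)/(155621158 + (-93 - 1*12)) = 10373/(155621158 + (-93 - 12)) = 10373/(155621158 - 105) = 10373/155621053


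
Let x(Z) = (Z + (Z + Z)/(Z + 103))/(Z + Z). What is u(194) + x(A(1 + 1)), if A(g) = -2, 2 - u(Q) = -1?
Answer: 709/202 ≈ 3.5099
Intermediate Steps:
u(Q) = 3 (u(Q) = 2 - 1*(-1) = 2 + 1 = 3)
x(Z) = (Z + 2*Z/(103 + Z))/(2*Z) (x(Z) = (Z + (2*Z)/(103 + Z))/((2*Z)) = (Z + 2*Z/(103 + Z))*(1/(2*Z)) = (Z + 2*Z/(103 + Z))/(2*Z))
u(194) + x(A(1 + 1)) = 3 + (105 - 2)/(2*(103 - 2)) = 3 + (½)*103/101 = 3 + (½)*(1/101)*103 = 3 + 103/202 = 709/202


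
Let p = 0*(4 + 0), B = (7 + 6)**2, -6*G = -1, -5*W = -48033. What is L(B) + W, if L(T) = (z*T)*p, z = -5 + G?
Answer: 48033/5 ≈ 9606.6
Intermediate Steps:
W = 48033/5 (W = -1/5*(-48033) = 48033/5 ≈ 9606.6)
G = 1/6 (G = -1/6*(-1) = 1/6 ≈ 0.16667)
z = -29/6 (z = -5 + 1/6 = -29/6 ≈ -4.8333)
B = 169 (B = 13**2 = 169)
p = 0 (p = 0*4 = 0)
L(T) = 0 (L(T) = -29*T/6*0 = 0)
L(B) + W = 0 + 48033/5 = 48033/5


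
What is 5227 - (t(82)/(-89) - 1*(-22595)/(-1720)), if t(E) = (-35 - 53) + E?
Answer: 160429959/30616 ≈ 5240.1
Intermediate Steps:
t(E) = -88 + E
5227 - (t(82)/(-89) - 1*(-22595)/(-1720)) = 5227 - ((-88 + 82)/(-89) - 1*(-22595)/(-1720)) = 5227 - (-6*(-1/89) + 22595*(-1/1720)) = 5227 - (6/89 - 4519/344) = 5227 - 1*(-400127/30616) = 5227 + 400127/30616 = 160429959/30616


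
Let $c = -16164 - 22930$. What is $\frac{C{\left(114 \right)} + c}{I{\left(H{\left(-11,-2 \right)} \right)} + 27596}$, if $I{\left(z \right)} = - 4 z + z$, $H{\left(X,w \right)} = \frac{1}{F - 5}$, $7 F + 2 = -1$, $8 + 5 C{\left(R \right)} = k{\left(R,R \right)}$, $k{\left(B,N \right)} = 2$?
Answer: $- \frac{7428088}{5243345} \approx -1.4167$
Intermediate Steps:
$c = -39094$ ($c = -16164 - 22930 = -39094$)
$C{\left(R \right)} = - \frac{6}{5}$ ($C{\left(R \right)} = - \frac{8}{5} + \frac{1}{5} \cdot 2 = - \frac{8}{5} + \frac{2}{5} = - \frac{6}{5}$)
$F = - \frac{3}{7}$ ($F = - \frac{2}{7} + \frac{1}{7} \left(-1\right) = - \frac{2}{7} - \frac{1}{7} = - \frac{3}{7} \approx -0.42857$)
$H{\left(X,w \right)} = - \frac{7}{38}$ ($H{\left(X,w \right)} = \frac{1}{- \frac{3}{7} - 5} = \frac{1}{- \frac{38}{7}} = - \frac{7}{38}$)
$I{\left(z \right)} = - 3 z$
$\frac{C{\left(114 \right)} + c}{I{\left(H{\left(-11,-2 \right)} \right)} + 27596} = \frac{- \frac{6}{5} - 39094}{\left(-3\right) \left(- \frac{7}{38}\right) + 27596} = - \frac{195476}{5 \left(\frac{21}{38} + 27596\right)} = - \frac{195476}{5 \cdot \frac{1048669}{38}} = \left(- \frac{195476}{5}\right) \frac{38}{1048669} = - \frac{7428088}{5243345}$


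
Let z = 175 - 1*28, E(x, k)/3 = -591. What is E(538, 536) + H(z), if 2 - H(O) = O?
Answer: -1918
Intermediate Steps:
E(x, k) = -1773 (E(x, k) = 3*(-591) = -1773)
z = 147 (z = 175 - 28 = 147)
H(O) = 2 - O
E(538, 536) + H(z) = -1773 + (2 - 1*147) = -1773 + (2 - 147) = -1773 - 145 = -1918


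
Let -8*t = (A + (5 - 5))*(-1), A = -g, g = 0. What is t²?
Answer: 0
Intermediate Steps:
A = 0 (A = -1*0 = 0)
t = 0 (t = -(0 + (5 - 5))*(-1)/8 = -(0 + 0)*(-1)/8 = -0*(-1) = -⅛*0 = 0)
t² = 0² = 0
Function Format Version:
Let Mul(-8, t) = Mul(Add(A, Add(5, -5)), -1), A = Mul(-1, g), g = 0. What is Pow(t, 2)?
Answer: 0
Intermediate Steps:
A = 0 (A = Mul(-1, 0) = 0)
t = 0 (t = Mul(Rational(-1, 8), Mul(Add(0, Add(5, -5)), -1)) = Mul(Rational(-1, 8), Mul(Add(0, 0), -1)) = Mul(Rational(-1, 8), Mul(0, -1)) = Mul(Rational(-1, 8), 0) = 0)
Pow(t, 2) = Pow(0, 2) = 0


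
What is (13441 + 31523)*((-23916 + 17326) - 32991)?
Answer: -1779720084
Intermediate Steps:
(13441 + 31523)*((-23916 + 17326) - 32991) = 44964*(-6590 - 32991) = 44964*(-39581) = -1779720084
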